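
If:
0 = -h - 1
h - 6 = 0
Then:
No Solution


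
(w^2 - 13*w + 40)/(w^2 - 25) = (w - 8)/(w + 5)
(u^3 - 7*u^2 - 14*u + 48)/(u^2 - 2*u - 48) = (u^2 + u - 6)/(u + 6)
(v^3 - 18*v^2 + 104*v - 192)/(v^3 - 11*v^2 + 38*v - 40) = (v^2 - 14*v + 48)/(v^2 - 7*v + 10)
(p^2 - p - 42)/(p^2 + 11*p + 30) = (p - 7)/(p + 5)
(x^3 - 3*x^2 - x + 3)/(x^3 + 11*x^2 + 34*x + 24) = (x^2 - 4*x + 3)/(x^2 + 10*x + 24)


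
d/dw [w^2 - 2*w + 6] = 2*w - 2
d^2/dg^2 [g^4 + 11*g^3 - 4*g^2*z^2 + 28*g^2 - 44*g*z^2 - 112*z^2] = 12*g^2 + 66*g - 8*z^2 + 56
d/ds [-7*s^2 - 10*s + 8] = -14*s - 10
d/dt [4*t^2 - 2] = 8*t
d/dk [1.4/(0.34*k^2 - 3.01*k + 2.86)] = (4.214 - 0.952*k)/(0.34*k^2 - 3.01*k + 2.86)^2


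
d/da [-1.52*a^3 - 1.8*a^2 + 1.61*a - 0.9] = -4.56*a^2 - 3.6*a + 1.61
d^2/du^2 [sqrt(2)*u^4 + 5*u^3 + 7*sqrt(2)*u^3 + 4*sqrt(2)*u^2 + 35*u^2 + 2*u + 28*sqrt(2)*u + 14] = 12*sqrt(2)*u^2 + 30*u + 42*sqrt(2)*u + 8*sqrt(2) + 70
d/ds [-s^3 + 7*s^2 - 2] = s*(14 - 3*s)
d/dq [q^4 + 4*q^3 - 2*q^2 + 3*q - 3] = 4*q^3 + 12*q^2 - 4*q + 3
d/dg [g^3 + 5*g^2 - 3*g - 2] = 3*g^2 + 10*g - 3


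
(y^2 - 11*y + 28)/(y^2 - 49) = (y - 4)/(y + 7)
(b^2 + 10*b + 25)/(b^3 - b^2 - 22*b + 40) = (b + 5)/(b^2 - 6*b + 8)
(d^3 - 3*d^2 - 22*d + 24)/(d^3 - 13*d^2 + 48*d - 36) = (d + 4)/(d - 6)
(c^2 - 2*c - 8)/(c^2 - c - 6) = (c - 4)/(c - 3)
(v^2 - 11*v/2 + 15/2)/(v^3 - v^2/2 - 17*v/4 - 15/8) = 4*(v - 3)/(4*v^2 + 8*v + 3)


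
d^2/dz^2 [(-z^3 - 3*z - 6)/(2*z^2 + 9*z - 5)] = 2*(-103*z^3 + 63*z^2 - 489*z - 681)/(8*z^6 + 108*z^5 + 426*z^4 + 189*z^3 - 1065*z^2 + 675*z - 125)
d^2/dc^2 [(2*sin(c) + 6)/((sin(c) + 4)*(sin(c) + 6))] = 2*(-sin(c)^5 - 2*sin(c)^4 + 56*sin(c)^3 + 246*sin(c)^2 + 180*sin(c) - 24)/((sin(c) + 4)^3*(sin(c) + 6)^3)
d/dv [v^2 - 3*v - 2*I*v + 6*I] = 2*v - 3 - 2*I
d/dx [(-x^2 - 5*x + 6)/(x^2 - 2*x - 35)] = (7*x^2 + 58*x + 187)/(x^4 - 4*x^3 - 66*x^2 + 140*x + 1225)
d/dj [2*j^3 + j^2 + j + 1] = 6*j^2 + 2*j + 1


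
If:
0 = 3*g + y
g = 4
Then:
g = 4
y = -12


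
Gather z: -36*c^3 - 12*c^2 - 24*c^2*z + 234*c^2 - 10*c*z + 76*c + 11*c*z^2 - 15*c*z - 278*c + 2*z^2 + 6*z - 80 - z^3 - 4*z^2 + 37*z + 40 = -36*c^3 + 222*c^2 - 202*c - z^3 + z^2*(11*c - 2) + z*(-24*c^2 - 25*c + 43) - 40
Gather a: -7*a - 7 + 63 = 56 - 7*a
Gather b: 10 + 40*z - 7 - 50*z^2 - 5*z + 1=-50*z^2 + 35*z + 4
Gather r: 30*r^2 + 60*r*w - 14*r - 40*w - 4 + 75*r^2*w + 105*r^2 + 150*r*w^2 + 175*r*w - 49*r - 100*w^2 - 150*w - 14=r^2*(75*w + 135) + r*(150*w^2 + 235*w - 63) - 100*w^2 - 190*w - 18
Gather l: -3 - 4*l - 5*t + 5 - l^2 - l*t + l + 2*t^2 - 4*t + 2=-l^2 + l*(-t - 3) + 2*t^2 - 9*t + 4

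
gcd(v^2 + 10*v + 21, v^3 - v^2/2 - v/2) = 1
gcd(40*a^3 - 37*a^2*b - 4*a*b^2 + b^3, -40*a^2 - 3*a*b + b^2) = 40*a^2 + 3*a*b - b^2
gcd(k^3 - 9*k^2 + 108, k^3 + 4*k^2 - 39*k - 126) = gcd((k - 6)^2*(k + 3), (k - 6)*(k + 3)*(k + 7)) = k^2 - 3*k - 18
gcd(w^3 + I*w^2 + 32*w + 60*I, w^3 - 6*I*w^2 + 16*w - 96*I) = w - 6*I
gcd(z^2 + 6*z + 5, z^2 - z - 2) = z + 1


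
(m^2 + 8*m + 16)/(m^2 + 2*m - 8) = (m + 4)/(m - 2)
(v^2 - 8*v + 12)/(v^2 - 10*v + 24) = (v - 2)/(v - 4)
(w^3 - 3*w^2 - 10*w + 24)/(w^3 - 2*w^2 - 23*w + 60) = (w^2 + w - 6)/(w^2 + 2*w - 15)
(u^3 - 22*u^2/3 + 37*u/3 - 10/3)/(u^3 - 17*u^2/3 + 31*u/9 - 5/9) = 3*(u - 2)/(3*u - 1)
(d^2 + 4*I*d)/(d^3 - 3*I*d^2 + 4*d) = (d + 4*I)/(d^2 - 3*I*d + 4)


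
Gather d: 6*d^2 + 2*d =6*d^2 + 2*d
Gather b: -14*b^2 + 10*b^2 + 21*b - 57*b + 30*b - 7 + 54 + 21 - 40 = -4*b^2 - 6*b + 28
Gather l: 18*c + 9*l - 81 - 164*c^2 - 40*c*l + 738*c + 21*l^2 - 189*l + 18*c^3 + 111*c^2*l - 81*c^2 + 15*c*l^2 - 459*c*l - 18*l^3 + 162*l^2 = 18*c^3 - 245*c^2 + 756*c - 18*l^3 + l^2*(15*c + 183) + l*(111*c^2 - 499*c - 180) - 81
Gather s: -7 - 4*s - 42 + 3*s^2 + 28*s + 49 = 3*s^2 + 24*s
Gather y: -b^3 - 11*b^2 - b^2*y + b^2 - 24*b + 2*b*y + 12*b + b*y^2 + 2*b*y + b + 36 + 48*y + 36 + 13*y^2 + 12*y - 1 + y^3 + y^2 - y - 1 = -b^3 - 10*b^2 - 11*b + y^3 + y^2*(b + 14) + y*(-b^2 + 4*b + 59) + 70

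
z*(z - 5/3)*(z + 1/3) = z^3 - 4*z^2/3 - 5*z/9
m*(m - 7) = m^2 - 7*m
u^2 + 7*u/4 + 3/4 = (u + 3/4)*(u + 1)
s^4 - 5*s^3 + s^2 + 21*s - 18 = (s - 3)^2*(s - 1)*(s + 2)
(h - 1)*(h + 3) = h^2 + 2*h - 3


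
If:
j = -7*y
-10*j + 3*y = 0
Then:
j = 0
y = 0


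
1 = 1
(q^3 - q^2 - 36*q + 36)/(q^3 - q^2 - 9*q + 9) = (q^2 - 36)/(q^2 - 9)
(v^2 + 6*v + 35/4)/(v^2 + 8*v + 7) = (v^2 + 6*v + 35/4)/(v^2 + 8*v + 7)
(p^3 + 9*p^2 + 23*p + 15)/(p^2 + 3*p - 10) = (p^2 + 4*p + 3)/(p - 2)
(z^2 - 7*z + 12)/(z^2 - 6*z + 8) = (z - 3)/(z - 2)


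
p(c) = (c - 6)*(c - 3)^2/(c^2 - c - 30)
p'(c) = (1 - 2*c)*(c - 6)*(c - 3)^2/(c^2 - c - 30)^2 + (c - 6)*(2*c - 6)/(c^2 - c - 30) + (c - 3)^2/(c^2 - c - 30) = (c^2 + 10*c - 39)/(c^2 + 10*c + 25)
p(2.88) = 0.00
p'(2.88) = -0.03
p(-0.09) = 1.94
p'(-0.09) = -1.65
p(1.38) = 0.41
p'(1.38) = -0.57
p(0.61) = 1.02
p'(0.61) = -1.03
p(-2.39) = 11.13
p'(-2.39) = -8.40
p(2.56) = 0.03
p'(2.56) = -0.12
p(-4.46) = 103.06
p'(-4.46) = -218.48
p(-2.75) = 14.69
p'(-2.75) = -11.64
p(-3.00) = 18.00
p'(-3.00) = -15.00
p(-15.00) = -32.40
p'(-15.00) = 0.36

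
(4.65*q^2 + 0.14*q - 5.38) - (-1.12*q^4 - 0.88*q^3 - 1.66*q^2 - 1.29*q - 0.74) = 1.12*q^4 + 0.88*q^3 + 6.31*q^2 + 1.43*q - 4.64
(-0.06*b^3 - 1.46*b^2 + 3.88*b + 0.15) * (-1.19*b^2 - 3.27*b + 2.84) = 0.0714*b^5 + 1.9336*b^4 - 0.0133999999999999*b^3 - 17.0125*b^2 + 10.5287*b + 0.426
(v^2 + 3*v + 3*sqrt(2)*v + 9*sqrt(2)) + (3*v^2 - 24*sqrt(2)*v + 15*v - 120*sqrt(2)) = 4*v^2 - 21*sqrt(2)*v + 18*v - 111*sqrt(2)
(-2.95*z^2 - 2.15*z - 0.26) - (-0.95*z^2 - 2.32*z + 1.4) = -2.0*z^2 + 0.17*z - 1.66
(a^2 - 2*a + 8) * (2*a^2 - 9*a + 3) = 2*a^4 - 13*a^3 + 37*a^2 - 78*a + 24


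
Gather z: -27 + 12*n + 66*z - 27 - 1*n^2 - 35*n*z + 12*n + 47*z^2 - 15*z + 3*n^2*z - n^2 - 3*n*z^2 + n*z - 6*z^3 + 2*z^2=-2*n^2 + 24*n - 6*z^3 + z^2*(49 - 3*n) + z*(3*n^2 - 34*n + 51) - 54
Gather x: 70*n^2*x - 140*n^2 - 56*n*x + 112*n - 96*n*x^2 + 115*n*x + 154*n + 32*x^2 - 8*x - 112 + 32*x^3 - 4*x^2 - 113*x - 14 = -140*n^2 + 266*n + 32*x^3 + x^2*(28 - 96*n) + x*(70*n^2 + 59*n - 121) - 126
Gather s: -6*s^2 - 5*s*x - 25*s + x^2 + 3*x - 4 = -6*s^2 + s*(-5*x - 25) + x^2 + 3*x - 4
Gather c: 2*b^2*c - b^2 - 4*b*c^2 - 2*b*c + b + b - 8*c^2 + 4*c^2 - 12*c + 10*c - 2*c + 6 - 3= -b^2 + 2*b + c^2*(-4*b - 4) + c*(2*b^2 - 2*b - 4) + 3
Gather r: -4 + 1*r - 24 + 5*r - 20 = 6*r - 48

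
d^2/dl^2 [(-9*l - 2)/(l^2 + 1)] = 2*(-4*l^2*(9*l + 2) + (27*l + 2)*(l^2 + 1))/(l^2 + 1)^3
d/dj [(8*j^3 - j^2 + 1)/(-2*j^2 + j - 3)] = (-16*j^4 + 16*j^3 - 73*j^2 + 10*j - 1)/(4*j^4 - 4*j^3 + 13*j^2 - 6*j + 9)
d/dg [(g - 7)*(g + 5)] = 2*g - 2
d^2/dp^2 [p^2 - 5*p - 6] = 2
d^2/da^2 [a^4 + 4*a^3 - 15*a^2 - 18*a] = 12*a^2 + 24*a - 30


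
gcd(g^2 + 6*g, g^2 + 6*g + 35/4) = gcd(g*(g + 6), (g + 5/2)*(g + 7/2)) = 1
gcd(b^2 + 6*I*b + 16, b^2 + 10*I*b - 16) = b + 8*I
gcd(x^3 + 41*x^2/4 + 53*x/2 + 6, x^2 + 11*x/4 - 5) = x + 4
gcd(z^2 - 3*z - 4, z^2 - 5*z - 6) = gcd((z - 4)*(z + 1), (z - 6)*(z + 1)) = z + 1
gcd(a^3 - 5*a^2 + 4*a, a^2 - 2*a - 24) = 1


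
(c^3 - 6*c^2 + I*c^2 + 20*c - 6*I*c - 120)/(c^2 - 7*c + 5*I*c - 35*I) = (c^2 + c*(-6 - 4*I) + 24*I)/(c - 7)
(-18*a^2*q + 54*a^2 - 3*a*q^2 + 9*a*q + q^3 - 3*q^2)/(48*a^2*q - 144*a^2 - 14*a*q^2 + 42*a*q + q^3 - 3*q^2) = (3*a + q)/(-8*a + q)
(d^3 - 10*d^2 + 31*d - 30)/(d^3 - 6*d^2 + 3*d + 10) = (d - 3)/(d + 1)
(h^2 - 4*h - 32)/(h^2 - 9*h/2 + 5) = 2*(h^2 - 4*h - 32)/(2*h^2 - 9*h + 10)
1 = 1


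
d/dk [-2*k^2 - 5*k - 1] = -4*k - 5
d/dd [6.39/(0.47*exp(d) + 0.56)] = -3.0033*exp(d)/(0.47*exp(d) + 0.56)^2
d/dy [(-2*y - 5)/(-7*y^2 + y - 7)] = (14*y^2 - 2*y - (2*y + 5)*(14*y - 1) + 14)/(7*y^2 - y + 7)^2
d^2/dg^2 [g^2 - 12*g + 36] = 2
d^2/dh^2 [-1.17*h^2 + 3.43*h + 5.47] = -2.34000000000000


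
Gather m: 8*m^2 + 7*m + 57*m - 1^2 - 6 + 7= 8*m^2 + 64*m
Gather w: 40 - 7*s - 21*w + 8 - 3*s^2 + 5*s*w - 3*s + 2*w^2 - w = -3*s^2 - 10*s + 2*w^2 + w*(5*s - 22) + 48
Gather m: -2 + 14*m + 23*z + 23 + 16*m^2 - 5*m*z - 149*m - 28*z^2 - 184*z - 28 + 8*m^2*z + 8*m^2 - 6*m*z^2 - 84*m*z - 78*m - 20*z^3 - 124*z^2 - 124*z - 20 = m^2*(8*z + 24) + m*(-6*z^2 - 89*z - 213) - 20*z^3 - 152*z^2 - 285*z - 27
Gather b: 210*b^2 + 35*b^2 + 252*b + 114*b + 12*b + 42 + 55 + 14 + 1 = 245*b^2 + 378*b + 112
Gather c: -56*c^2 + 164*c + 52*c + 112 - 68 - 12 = -56*c^2 + 216*c + 32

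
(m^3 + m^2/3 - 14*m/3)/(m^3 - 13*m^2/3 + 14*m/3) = (3*m + 7)/(3*m - 7)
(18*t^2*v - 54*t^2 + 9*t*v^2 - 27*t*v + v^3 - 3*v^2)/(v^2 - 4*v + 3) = (18*t^2 + 9*t*v + v^2)/(v - 1)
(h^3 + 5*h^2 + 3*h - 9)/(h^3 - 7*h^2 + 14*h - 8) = (h^2 + 6*h + 9)/(h^2 - 6*h + 8)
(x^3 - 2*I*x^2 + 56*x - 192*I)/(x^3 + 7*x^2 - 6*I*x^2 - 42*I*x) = (x^2 + 4*I*x + 32)/(x*(x + 7))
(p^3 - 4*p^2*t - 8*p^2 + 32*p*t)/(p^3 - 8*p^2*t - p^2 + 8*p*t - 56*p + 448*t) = p*(p - 4*t)/(p^2 - 8*p*t + 7*p - 56*t)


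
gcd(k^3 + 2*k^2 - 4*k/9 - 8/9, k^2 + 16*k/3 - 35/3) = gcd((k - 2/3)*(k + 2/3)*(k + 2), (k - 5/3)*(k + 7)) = 1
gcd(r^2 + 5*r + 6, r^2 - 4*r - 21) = r + 3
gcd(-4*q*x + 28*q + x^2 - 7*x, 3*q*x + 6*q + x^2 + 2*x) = 1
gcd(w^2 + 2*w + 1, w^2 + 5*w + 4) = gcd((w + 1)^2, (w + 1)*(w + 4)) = w + 1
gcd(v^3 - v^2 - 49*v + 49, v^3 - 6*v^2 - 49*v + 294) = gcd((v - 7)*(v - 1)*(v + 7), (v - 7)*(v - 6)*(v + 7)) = v^2 - 49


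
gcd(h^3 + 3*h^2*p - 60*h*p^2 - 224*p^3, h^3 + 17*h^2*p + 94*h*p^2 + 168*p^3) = h^2 + 11*h*p + 28*p^2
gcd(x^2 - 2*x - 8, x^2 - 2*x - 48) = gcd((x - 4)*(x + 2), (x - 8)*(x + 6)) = 1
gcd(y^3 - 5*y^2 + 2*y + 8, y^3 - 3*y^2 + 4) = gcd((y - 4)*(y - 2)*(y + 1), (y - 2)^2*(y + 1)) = y^2 - y - 2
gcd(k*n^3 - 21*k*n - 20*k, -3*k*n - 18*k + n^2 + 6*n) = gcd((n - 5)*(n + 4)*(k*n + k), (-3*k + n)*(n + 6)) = 1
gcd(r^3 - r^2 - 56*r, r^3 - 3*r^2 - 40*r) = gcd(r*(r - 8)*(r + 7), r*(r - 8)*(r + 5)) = r^2 - 8*r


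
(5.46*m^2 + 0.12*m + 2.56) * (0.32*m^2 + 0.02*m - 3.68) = 1.7472*m^4 + 0.1476*m^3 - 19.2712*m^2 - 0.3904*m - 9.4208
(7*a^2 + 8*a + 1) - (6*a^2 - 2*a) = a^2 + 10*a + 1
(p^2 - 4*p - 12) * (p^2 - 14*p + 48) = p^4 - 18*p^3 + 92*p^2 - 24*p - 576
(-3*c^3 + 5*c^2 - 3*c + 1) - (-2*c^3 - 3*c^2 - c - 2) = -c^3 + 8*c^2 - 2*c + 3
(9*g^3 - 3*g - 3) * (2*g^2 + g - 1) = 18*g^5 + 9*g^4 - 15*g^3 - 9*g^2 + 3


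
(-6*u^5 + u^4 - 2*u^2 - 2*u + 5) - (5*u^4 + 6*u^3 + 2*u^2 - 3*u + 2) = -6*u^5 - 4*u^4 - 6*u^3 - 4*u^2 + u + 3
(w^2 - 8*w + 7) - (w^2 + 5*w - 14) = 21 - 13*w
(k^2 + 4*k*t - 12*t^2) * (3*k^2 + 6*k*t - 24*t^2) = 3*k^4 + 18*k^3*t - 36*k^2*t^2 - 168*k*t^3 + 288*t^4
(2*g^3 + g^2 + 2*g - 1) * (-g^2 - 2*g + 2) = -2*g^5 - 5*g^4 - g^2 + 6*g - 2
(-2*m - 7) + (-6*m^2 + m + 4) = -6*m^2 - m - 3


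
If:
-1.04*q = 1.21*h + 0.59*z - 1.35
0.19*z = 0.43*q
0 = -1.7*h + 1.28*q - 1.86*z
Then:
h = -8.02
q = 4.65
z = 10.53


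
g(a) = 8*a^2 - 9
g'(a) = 16*a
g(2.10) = 26.28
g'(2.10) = 33.60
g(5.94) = 273.27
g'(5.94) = 95.04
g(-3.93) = 114.56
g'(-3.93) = -62.88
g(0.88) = -2.80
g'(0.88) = 14.08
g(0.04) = -8.99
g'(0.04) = 0.64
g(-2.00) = 23.00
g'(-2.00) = -32.00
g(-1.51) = 9.24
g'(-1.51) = -24.16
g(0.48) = -7.16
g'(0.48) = 7.68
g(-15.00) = 1791.00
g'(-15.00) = -240.00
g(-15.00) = 1791.00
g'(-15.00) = -240.00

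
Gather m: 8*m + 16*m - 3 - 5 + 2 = 24*m - 6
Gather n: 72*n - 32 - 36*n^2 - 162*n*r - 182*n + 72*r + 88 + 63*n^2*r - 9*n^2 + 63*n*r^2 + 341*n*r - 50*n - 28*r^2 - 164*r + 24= n^2*(63*r - 45) + n*(63*r^2 + 179*r - 160) - 28*r^2 - 92*r + 80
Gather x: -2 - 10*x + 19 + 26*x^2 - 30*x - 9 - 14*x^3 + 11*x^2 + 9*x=-14*x^3 + 37*x^2 - 31*x + 8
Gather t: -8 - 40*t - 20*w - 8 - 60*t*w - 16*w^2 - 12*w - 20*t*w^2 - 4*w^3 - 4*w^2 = t*(-20*w^2 - 60*w - 40) - 4*w^3 - 20*w^2 - 32*w - 16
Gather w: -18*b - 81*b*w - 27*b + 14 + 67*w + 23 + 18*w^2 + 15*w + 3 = -45*b + 18*w^2 + w*(82 - 81*b) + 40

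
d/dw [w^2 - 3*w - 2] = 2*w - 3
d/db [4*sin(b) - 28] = 4*cos(b)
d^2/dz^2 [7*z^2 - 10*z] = 14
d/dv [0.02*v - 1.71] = 0.0200000000000000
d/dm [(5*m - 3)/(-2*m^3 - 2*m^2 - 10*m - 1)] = (20*m^3 - 8*m^2 - 12*m - 35)/(4*m^6 + 8*m^5 + 44*m^4 + 44*m^3 + 104*m^2 + 20*m + 1)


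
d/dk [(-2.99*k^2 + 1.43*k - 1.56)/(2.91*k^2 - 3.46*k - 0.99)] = (6.1841*k^2 + 14.9994*k - 6.8133)/(8.4681*k^4 - 20.1372*k^3 + 6.2098*k^2 + 6.8508*k + 0.9801)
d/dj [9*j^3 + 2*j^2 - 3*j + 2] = 27*j^2 + 4*j - 3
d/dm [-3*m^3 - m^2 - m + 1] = -9*m^2 - 2*m - 1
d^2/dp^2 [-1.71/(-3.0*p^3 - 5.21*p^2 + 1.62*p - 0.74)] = (-(30.78*p + 17.8182)*(3.0*p^3 + 5.21*p^2 - 1.62*p + 0.74) + 1.71*(9.0*p^2 + 10.42*p - 1.62)*(18.0*p^2 + 20.84*p - 3.24))/(3.0*p^3 + 5.21*p^2 - 1.62*p + 0.74)^3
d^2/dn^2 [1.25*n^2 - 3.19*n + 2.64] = 2.50000000000000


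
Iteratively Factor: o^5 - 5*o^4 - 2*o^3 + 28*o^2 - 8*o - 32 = (o - 2)*(o^4 - 3*o^3 - 8*o^2 + 12*o + 16) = (o - 2)^2*(o^3 - o^2 - 10*o - 8) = (o - 4)*(o - 2)^2*(o^2 + 3*o + 2) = (o - 4)*(o - 2)^2*(o + 1)*(o + 2)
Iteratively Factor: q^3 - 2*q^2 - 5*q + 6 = (q - 3)*(q^2 + q - 2) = (q - 3)*(q + 2)*(q - 1)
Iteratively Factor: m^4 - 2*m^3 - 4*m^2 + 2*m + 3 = (m + 1)*(m^3 - 3*m^2 - m + 3) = (m + 1)^2*(m^2 - 4*m + 3) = (m - 3)*(m + 1)^2*(m - 1)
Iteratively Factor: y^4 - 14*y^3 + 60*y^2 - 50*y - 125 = (y - 5)*(y^3 - 9*y^2 + 15*y + 25) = (y - 5)*(y + 1)*(y^2 - 10*y + 25) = (y - 5)^2*(y + 1)*(y - 5)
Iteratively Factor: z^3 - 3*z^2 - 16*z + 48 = (z - 3)*(z^2 - 16) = (z - 4)*(z - 3)*(z + 4)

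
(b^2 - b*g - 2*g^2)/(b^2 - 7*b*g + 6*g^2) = (b^2 - b*g - 2*g^2)/(b^2 - 7*b*g + 6*g^2)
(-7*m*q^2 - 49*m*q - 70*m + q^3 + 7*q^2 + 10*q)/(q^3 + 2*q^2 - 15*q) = (-7*m*q - 14*m + q^2 + 2*q)/(q*(q - 3))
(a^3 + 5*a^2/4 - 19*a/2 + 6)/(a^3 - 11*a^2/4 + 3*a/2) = (a + 4)/a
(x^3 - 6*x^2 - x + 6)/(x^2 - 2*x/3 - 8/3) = 3*(-x^3 + 6*x^2 + x - 6)/(-3*x^2 + 2*x + 8)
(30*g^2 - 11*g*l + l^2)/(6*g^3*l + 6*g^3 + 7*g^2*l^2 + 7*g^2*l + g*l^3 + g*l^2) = (30*g^2 - 11*g*l + l^2)/(g*(6*g^2*l + 6*g^2 + 7*g*l^2 + 7*g*l + l^3 + l^2))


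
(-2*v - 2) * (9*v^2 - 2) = -18*v^3 - 18*v^2 + 4*v + 4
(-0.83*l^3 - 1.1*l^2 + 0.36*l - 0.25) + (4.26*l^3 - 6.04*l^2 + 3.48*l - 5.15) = 3.43*l^3 - 7.14*l^2 + 3.84*l - 5.4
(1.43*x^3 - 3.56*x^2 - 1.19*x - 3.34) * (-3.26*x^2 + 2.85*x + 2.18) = -4.6618*x^5 + 15.6811*x^4 - 3.1492*x^3 - 0.263900000000001*x^2 - 12.1132*x - 7.2812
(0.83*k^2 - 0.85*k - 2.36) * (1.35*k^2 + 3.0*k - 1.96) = 1.1205*k^4 + 1.3425*k^3 - 7.3628*k^2 - 5.414*k + 4.6256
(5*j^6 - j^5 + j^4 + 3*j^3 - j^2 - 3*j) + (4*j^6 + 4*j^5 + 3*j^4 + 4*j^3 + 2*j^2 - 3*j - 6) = 9*j^6 + 3*j^5 + 4*j^4 + 7*j^3 + j^2 - 6*j - 6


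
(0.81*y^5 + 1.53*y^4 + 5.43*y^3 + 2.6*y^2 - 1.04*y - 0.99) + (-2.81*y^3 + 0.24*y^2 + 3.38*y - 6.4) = 0.81*y^5 + 1.53*y^4 + 2.62*y^3 + 2.84*y^2 + 2.34*y - 7.39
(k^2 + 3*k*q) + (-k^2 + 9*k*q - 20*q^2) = 12*k*q - 20*q^2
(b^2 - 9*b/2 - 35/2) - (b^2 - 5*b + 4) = b/2 - 43/2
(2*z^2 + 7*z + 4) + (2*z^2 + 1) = 4*z^2 + 7*z + 5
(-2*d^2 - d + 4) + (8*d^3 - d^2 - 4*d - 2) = 8*d^3 - 3*d^2 - 5*d + 2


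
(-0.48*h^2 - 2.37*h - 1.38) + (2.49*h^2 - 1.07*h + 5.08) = 2.01*h^2 - 3.44*h + 3.7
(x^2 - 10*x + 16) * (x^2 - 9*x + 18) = x^4 - 19*x^3 + 124*x^2 - 324*x + 288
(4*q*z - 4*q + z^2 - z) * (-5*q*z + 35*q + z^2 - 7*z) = -20*q^2*z^2 + 160*q^2*z - 140*q^2 - q*z^3 + 8*q*z^2 - 7*q*z + z^4 - 8*z^3 + 7*z^2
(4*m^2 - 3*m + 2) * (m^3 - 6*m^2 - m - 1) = 4*m^5 - 27*m^4 + 16*m^3 - 13*m^2 + m - 2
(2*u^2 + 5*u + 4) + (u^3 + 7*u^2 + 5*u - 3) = u^3 + 9*u^2 + 10*u + 1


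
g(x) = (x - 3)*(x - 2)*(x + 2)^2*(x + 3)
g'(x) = (x - 3)*(x - 2)*(x + 2)^2 + (x - 3)*(x - 2)*(x + 3)*(2*x + 4) + (x - 3)*(x + 2)^2*(x + 3) + (x - 2)*(x + 2)^2*(x + 3) = 5*x^4 + 8*x^3 - 39*x^2 - 52*x + 36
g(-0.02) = 71.27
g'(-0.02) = 37.02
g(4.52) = 1224.50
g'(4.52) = 1829.94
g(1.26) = 58.29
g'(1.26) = -62.83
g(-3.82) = -107.81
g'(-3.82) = 284.28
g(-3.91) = -135.57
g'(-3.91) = 333.50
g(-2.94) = 1.56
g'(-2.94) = 22.04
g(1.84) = 13.25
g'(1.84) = -84.57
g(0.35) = 80.89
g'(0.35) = 13.44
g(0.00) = 72.00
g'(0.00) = 36.00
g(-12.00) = -189000.00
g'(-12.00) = 84900.00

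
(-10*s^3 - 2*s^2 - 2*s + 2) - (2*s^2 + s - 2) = -10*s^3 - 4*s^2 - 3*s + 4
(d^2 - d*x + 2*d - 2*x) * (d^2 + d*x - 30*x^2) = d^4 + 2*d^3 - 31*d^2*x^2 + 30*d*x^3 - 62*d*x^2 + 60*x^3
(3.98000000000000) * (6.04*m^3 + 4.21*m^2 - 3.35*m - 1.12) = 24.0392*m^3 + 16.7558*m^2 - 13.333*m - 4.4576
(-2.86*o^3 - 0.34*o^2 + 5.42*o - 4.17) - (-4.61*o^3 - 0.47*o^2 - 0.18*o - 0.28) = 1.75*o^3 + 0.13*o^2 + 5.6*o - 3.89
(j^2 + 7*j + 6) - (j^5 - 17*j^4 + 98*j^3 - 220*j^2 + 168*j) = -j^5 + 17*j^4 - 98*j^3 + 221*j^2 - 161*j + 6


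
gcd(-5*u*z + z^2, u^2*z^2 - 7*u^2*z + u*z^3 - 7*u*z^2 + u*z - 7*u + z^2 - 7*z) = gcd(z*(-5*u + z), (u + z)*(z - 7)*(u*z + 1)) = 1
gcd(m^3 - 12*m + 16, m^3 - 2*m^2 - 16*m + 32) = m^2 + 2*m - 8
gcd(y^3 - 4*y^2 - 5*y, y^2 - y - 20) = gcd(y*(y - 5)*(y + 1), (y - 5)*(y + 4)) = y - 5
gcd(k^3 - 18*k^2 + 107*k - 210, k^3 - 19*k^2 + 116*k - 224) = k - 7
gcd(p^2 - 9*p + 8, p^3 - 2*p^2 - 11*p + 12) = p - 1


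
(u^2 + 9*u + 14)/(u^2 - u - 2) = (u^2 + 9*u + 14)/(u^2 - u - 2)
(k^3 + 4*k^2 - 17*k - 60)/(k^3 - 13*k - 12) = (k + 5)/(k + 1)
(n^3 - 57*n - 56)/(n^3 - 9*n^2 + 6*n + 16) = (n + 7)/(n - 2)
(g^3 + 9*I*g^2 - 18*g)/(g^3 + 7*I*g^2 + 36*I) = g/(g - 2*I)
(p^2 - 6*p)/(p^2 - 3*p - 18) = p/(p + 3)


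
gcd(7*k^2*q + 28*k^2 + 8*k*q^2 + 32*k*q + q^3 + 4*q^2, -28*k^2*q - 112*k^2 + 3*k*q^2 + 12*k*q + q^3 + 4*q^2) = 7*k*q + 28*k + q^2 + 4*q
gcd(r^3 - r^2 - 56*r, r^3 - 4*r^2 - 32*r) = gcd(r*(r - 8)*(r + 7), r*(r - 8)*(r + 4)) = r^2 - 8*r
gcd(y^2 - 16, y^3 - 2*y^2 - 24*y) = y + 4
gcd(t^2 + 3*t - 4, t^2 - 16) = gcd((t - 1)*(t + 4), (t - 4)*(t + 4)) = t + 4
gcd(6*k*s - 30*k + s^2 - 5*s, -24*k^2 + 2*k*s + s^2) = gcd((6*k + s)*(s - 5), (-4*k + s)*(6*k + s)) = 6*k + s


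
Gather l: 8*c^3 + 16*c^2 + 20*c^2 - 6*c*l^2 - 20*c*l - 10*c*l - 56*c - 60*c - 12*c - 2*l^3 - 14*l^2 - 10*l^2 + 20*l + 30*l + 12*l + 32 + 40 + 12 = 8*c^3 + 36*c^2 - 128*c - 2*l^3 + l^2*(-6*c - 24) + l*(62 - 30*c) + 84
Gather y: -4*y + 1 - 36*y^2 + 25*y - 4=-36*y^2 + 21*y - 3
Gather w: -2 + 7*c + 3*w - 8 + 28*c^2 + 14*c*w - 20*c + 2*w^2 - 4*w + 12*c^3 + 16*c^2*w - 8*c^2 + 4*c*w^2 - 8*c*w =12*c^3 + 20*c^2 - 13*c + w^2*(4*c + 2) + w*(16*c^2 + 6*c - 1) - 10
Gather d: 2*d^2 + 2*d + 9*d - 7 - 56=2*d^2 + 11*d - 63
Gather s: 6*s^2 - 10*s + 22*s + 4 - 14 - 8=6*s^2 + 12*s - 18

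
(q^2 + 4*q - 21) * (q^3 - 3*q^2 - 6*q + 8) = q^5 + q^4 - 39*q^3 + 47*q^2 + 158*q - 168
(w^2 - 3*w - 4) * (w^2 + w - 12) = w^4 - 2*w^3 - 19*w^2 + 32*w + 48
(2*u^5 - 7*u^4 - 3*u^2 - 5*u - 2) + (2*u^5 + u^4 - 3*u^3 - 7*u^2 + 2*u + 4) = 4*u^5 - 6*u^4 - 3*u^3 - 10*u^2 - 3*u + 2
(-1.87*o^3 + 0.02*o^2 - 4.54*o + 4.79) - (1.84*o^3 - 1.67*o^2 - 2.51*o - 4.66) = -3.71*o^3 + 1.69*o^2 - 2.03*o + 9.45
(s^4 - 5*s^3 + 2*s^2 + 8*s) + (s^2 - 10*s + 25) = s^4 - 5*s^3 + 3*s^2 - 2*s + 25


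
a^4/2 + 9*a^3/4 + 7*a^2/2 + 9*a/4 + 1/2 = (a/2 + 1/4)*(a + 1)^2*(a + 2)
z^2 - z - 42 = (z - 7)*(z + 6)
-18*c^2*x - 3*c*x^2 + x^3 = x*(-6*c + x)*(3*c + x)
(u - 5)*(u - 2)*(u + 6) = u^3 - u^2 - 32*u + 60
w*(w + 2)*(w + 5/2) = w^3 + 9*w^2/2 + 5*w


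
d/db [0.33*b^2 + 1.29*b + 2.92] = 0.66*b + 1.29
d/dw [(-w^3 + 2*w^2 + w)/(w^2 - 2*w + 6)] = (-w^4 + 4*w^3 - 23*w^2 + 24*w + 6)/(w^4 - 4*w^3 + 16*w^2 - 24*w + 36)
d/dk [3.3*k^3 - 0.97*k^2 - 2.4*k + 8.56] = 9.9*k^2 - 1.94*k - 2.4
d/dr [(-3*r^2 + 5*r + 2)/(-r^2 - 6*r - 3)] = (23*r^2 + 22*r - 3)/(r^4 + 12*r^3 + 42*r^2 + 36*r + 9)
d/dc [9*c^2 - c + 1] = 18*c - 1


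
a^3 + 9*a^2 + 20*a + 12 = (a + 1)*(a + 2)*(a + 6)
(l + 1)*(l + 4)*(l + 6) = l^3 + 11*l^2 + 34*l + 24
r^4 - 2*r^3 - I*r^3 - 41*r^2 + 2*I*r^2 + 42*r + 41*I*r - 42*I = (r - 7)*(r - 1)*(r + 6)*(r - I)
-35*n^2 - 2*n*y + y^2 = (-7*n + y)*(5*n + y)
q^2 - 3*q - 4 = (q - 4)*(q + 1)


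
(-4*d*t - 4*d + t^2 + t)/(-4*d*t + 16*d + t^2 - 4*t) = (t + 1)/(t - 4)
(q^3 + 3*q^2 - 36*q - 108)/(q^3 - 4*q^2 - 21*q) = (q^2 - 36)/(q*(q - 7))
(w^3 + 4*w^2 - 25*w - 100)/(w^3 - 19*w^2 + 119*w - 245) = (w^2 + 9*w + 20)/(w^2 - 14*w + 49)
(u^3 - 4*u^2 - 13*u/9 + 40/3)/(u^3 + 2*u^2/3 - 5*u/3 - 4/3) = (9*u^3 - 36*u^2 - 13*u + 120)/(3*(3*u^3 + 2*u^2 - 5*u - 4))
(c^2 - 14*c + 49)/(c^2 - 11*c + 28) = (c - 7)/(c - 4)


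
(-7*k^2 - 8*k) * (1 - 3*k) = 21*k^3 + 17*k^2 - 8*k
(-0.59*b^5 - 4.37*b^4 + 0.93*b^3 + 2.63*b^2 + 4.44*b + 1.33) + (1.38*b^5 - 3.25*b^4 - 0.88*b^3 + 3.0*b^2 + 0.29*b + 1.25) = 0.79*b^5 - 7.62*b^4 + 0.05*b^3 + 5.63*b^2 + 4.73*b + 2.58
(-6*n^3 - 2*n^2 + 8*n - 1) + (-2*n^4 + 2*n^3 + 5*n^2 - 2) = -2*n^4 - 4*n^3 + 3*n^2 + 8*n - 3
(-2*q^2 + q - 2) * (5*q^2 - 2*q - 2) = -10*q^4 + 9*q^3 - 8*q^2 + 2*q + 4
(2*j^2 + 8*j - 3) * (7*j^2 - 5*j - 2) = 14*j^4 + 46*j^3 - 65*j^2 - j + 6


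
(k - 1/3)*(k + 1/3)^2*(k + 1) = k^4 + 4*k^3/3 + 2*k^2/9 - 4*k/27 - 1/27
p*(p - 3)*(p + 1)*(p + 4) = p^4 + 2*p^3 - 11*p^2 - 12*p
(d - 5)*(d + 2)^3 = d^4 + d^3 - 18*d^2 - 52*d - 40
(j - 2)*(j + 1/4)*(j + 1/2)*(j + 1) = j^4 - j^3/4 - 21*j^2/8 - 13*j/8 - 1/4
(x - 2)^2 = x^2 - 4*x + 4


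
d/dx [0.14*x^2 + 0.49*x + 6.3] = 0.28*x + 0.49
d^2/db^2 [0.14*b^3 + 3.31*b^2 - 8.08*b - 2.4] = 0.84*b + 6.62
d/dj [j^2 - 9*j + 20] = 2*j - 9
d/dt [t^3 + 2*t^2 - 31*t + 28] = 3*t^2 + 4*t - 31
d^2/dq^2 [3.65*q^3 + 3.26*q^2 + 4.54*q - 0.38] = 21.9*q + 6.52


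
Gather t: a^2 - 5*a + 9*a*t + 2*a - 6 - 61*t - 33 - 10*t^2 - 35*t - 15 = a^2 - 3*a - 10*t^2 + t*(9*a - 96) - 54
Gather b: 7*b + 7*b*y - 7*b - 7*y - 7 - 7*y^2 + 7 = 7*b*y - 7*y^2 - 7*y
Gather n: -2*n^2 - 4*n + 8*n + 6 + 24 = -2*n^2 + 4*n + 30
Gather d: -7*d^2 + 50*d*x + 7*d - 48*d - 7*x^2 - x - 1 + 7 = -7*d^2 + d*(50*x - 41) - 7*x^2 - x + 6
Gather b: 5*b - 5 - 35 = 5*b - 40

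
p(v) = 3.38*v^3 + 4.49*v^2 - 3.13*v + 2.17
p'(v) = 10.14*v^2 + 8.98*v - 3.13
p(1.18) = 10.28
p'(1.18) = 21.59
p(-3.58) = -84.16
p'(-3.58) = 94.68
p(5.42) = 655.27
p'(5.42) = 343.42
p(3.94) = 266.27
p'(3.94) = 189.66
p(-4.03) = -133.52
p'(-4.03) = 125.36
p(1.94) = 37.68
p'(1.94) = 52.45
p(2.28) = 58.44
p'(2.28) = 70.06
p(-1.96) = 0.10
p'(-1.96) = 18.22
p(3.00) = 124.45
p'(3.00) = 115.07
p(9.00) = 2801.71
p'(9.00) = 899.03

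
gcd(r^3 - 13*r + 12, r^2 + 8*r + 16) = r + 4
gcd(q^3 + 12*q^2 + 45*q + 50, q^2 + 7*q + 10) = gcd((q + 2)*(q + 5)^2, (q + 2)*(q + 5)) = q^2 + 7*q + 10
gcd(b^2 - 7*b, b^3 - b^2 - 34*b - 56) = b - 7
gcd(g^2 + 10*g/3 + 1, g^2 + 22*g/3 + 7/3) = g + 1/3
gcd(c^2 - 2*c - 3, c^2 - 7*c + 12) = c - 3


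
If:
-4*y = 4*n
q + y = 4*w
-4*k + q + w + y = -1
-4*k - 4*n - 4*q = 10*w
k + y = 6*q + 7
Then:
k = 27/14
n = -373/70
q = 3/70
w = 47/35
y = 373/70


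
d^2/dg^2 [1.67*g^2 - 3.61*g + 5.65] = 3.34000000000000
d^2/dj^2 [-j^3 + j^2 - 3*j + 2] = 2 - 6*j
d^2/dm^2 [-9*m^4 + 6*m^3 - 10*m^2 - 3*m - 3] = -108*m^2 + 36*m - 20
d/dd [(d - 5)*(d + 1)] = 2*d - 4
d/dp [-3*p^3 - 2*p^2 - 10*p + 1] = -9*p^2 - 4*p - 10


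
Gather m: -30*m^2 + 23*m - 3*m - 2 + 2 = -30*m^2 + 20*m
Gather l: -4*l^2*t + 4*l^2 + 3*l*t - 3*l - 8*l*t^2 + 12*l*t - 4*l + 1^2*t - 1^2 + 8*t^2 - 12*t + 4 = l^2*(4 - 4*t) + l*(-8*t^2 + 15*t - 7) + 8*t^2 - 11*t + 3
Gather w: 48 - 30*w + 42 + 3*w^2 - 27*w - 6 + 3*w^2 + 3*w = 6*w^2 - 54*w + 84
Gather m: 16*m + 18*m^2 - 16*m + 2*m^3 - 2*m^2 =2*m^3 + 16*m^2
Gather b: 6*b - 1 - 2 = 6*b - 3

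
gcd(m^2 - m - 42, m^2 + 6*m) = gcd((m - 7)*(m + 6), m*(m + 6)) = m + 6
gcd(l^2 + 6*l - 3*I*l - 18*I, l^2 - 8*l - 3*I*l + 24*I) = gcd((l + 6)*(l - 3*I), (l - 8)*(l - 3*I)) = l - 3*I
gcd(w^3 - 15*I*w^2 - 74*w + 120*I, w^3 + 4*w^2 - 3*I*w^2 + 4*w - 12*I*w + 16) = w - 4*I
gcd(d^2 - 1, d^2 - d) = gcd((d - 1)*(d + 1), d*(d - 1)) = d - 1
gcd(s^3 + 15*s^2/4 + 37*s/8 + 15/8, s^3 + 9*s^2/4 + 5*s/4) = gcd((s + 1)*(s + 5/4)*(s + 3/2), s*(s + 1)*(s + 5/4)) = s^2 + 9*s/4 + 5/4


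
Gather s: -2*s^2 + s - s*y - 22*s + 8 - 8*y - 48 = -2*s^2 + s*(-y - 21) - 8*y - 40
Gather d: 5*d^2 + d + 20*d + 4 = 5*d^2 + 21*d + 4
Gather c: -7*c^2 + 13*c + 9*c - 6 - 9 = -7*c^2 + 22*c - 15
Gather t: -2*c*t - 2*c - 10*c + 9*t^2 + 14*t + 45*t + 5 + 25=-12*c + 9*t^2 + t*(59 - 2*c) + 30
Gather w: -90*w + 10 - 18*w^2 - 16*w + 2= -18*w^2 - 106*w + 12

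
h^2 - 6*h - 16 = (h - 8)*(h + 2)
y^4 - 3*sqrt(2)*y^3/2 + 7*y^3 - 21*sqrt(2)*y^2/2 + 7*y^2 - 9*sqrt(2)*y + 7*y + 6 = (y + 1)*(y + 6)*(y - sqrt(2))*(y - sqrt(2)/2)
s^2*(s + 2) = s^3 + 2*s^2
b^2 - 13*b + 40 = (b - 8)*(b - 5)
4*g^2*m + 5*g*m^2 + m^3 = m*(g + m)*(4*g + m)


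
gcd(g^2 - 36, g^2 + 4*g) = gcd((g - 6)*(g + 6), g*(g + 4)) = 1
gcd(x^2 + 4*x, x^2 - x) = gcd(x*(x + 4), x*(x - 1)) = x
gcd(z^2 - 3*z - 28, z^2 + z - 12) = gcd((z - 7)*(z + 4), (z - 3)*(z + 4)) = z + 4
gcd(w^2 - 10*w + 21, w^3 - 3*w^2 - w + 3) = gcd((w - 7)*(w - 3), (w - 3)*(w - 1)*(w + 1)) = w - 3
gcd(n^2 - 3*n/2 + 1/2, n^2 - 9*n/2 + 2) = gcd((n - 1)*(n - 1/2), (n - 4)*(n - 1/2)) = n - 1/2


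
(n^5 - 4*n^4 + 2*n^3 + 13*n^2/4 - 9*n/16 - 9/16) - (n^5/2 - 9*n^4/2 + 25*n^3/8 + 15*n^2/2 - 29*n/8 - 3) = n^5/2 + n^4/2 - 9*n^3/8 - 17*n^2/4 + 49*n/16 + 39/16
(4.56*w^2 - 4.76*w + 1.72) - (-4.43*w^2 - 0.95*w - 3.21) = 8.99*w^2 - 3.81*w + 4.93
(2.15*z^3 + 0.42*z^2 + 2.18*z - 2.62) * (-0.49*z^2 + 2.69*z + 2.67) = -1.0535*z^5 + 5.5777*z^4 + 5.8021*z^3 + 8.2694*z^2 - 1.2272*z - 6.9954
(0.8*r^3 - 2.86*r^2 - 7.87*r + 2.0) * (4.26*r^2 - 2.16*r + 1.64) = 3.408*r^5 - 13.9116*r^4 - 26.0366*r^3 + 20.8288*r^2 - 17.2268*r + 3.28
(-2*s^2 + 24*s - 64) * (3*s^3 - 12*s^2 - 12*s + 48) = -6*s^5 + 96*s^4 - 456*s^3 + 384*s^2 + 1920*s - 3072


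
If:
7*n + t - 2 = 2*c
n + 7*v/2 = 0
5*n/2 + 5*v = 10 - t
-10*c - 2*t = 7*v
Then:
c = -354/119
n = -40/17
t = 1490/119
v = 80/119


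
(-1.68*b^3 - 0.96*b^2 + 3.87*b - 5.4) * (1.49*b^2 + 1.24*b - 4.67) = -2.5032*b^5 - 3.5136*b^4 + 12.4215*b^3 + 1.236*b^2 - 24.7689*b + 25.218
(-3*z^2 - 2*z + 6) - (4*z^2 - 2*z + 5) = 1 - 7*z^2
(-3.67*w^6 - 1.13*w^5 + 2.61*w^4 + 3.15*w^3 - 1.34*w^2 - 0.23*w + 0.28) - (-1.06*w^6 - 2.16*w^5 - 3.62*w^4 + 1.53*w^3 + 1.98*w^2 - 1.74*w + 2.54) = -2.61*w^6 + 1.03*w^5 + 6.23*w^4 + 1.62*w^3 - 3.32*w^2 + 1.51*w - 2.26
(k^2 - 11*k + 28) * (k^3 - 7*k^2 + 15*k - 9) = k^5 - 18*k^4 + 120*k^3 - 370*k^2 + 519*k - 252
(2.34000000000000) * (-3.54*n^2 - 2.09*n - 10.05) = -8.2836*n^2 - 4.8906*n - 23.517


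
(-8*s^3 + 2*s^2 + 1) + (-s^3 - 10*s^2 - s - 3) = -9*s^3 - 8*s^2 - s - 2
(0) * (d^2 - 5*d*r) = 0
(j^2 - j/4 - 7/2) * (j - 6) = j^3 - 25*j^2/4 - 2*j + 21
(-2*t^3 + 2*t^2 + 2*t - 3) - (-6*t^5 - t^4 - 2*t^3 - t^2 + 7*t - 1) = 6*t^5 + t^4 + 3*t^2 - 5*t - 2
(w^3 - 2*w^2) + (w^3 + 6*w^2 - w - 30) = 2*w^3 + 4*w^2 - w - 30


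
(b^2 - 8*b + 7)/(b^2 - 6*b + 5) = (b - 7)/(b - 5)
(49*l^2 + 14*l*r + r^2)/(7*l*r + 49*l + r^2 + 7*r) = (7*l + r)/(r + 7)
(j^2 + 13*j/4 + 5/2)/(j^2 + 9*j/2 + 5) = (4*j + 5)/(2*(2*j + 5))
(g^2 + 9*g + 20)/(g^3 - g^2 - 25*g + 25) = (g + 4)/(g^2 - 6*g + 5)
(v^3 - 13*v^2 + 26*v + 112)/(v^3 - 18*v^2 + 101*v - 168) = (v + 2)/(v - 3)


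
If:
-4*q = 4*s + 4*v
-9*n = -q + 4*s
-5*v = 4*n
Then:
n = -5*v/4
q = -61*v/20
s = 41*v/20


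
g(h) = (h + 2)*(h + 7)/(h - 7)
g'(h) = (h + 2)/(h - 7) + (h + 7)/(h - 7) - (h + 2)*(h + 7)/(h - 7)^2 = (h^2 - 14*h - 77)/(h^2 - 14*h + 49)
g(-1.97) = -0.02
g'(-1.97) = -0.57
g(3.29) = -14.67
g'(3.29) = -8.15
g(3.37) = -15.34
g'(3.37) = -8.56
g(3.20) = -13.96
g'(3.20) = -7.73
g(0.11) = -2.18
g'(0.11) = -1.65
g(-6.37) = 0.21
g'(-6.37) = 0.30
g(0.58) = -3.05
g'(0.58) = -2.06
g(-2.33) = 0.17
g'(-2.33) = -0.45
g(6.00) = -104.00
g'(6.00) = -125.00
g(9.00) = 88.00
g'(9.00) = -30.50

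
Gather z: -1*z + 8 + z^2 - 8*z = z^2 - 9*z + 8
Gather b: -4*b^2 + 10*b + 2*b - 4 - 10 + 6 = -4*b^2 + 12*b - 8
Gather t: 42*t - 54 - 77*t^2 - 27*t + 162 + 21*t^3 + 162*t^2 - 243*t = 21*t^3 + 85*t^2 - 228*t + 108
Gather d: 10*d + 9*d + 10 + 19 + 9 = 19*d + 38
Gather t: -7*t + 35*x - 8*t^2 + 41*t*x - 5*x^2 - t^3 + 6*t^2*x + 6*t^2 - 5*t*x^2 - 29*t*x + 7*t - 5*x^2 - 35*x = -t^3 + t^2*(6*x - 2) + t*(-5*x^2 + 12*x) - 10*x^2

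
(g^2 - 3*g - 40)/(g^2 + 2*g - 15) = (g - 8)/(g - 3)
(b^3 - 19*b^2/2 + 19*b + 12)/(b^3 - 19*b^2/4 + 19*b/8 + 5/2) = 4*(b - 6)/(4*b - 5)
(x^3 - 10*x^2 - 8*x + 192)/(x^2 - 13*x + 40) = (x^2 - 2*x - 24)/(x - 5)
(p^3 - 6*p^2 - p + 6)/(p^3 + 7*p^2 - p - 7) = (p - 6)/(p + 7)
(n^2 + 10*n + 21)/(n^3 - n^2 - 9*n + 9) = (n + 7)/(n^2 - 4*n + 3)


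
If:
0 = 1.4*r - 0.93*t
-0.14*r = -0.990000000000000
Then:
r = 7.07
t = 10.65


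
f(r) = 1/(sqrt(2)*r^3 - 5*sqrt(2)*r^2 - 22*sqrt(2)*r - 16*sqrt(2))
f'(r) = (-3*sqrt(2)*r^2 + 10*sqrt(2)*r + 22*sqrt(2))/(sqrt(2)*r^3 - 5*sqrt(2)*r^2 - 22*sqrt(2)*r - 16*sqrt(2))^2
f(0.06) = -0.04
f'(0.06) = 0.05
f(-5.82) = 0.00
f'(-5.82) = 0.00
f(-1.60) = 0.31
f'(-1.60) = -0.22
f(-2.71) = -0.05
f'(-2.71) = -0.11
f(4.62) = -0.00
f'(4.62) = 0.00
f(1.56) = -0.01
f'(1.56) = 0.01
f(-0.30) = -0.07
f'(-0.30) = 0.14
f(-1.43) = 0.31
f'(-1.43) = 0.21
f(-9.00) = 0.00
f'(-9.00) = 0.00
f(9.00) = 0.01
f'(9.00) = -0.00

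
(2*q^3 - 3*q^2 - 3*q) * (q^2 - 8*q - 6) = 2*q^5 - 19*q^4 + 9*q^3 + 42*q^2 + 18*q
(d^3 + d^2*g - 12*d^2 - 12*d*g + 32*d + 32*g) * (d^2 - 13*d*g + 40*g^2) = d^5 - 12*d^4*g - 12*d^4 + 27*d^3*g^2 + 144*d^3*g + 32*d^3 + 40*d^2*g^3 - 324*d^2*g^2 - 384*d^2*g - 480*d*g^3 + 864*d*g^2 + 1280*g^3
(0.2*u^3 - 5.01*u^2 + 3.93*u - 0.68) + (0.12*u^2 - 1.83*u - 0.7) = 0.2*u^3 - 4.89*u^2 + 2.1*u - 1.38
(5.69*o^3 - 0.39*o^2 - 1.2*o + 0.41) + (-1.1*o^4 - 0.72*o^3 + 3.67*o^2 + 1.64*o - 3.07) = -1.1*o^4 + 4.97*o^3 + 3.28*o^2 + 0.44*o - 2.66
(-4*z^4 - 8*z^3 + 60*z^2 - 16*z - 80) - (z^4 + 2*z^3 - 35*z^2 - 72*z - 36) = -5*z^4 - 10*z^3 + 95*z^2 + 56*z - 44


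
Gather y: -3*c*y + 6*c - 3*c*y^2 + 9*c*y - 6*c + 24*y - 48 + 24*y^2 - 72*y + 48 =y^2*(24 - 3*c) + y*(6*c - 48)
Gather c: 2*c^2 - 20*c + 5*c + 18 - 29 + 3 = 2*c^2 - 15*c - 8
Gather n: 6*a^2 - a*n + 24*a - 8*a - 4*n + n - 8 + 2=6*a^2 + 16*a + n*(-a - 3) - 6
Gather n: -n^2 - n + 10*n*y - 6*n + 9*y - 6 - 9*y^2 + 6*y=-n^2 + n*(10*y - 7) - 9*y^2 + 15*y - 6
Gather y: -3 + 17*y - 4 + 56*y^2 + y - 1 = 56*y^2 + 18*y - 8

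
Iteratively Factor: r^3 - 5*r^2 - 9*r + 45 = (r - 5)*(r^2 - 9) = (r - 5)*(r - 3)*(r + 3)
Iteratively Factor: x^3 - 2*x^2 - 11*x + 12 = (x - 1)*(x^2 - x - 12) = (x - 4)*(x - 1)*(x + 3)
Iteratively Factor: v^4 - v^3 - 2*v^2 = (v + 1)*(v^3 - 2*v^2) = v*(v + 1)*(v^2 - 2*v) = v^2*(v + 1)*(v - 2)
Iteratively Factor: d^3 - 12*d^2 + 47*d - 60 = (d - 4)*(d^2 - 8*d + 15) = (d - 5)*(d - 4)*(d - 3)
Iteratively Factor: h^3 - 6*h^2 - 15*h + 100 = (h - 5)*(h^2 - h - 20) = (h - 5)^2*(h + 4)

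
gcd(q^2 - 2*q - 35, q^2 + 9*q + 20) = q + 5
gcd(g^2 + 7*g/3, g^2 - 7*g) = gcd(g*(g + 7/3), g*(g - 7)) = g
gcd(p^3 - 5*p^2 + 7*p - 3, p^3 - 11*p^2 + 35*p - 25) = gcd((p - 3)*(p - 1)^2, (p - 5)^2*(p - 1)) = p - 1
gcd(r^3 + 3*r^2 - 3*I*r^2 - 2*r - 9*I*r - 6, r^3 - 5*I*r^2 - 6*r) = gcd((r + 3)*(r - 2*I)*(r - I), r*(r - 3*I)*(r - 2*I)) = r - 2*I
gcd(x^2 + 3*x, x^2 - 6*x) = x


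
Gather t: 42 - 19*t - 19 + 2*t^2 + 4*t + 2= 2*t^2 - 15*t + 25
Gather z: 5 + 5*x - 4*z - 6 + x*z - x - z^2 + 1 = 4*x - z^2 + z*(x - 4)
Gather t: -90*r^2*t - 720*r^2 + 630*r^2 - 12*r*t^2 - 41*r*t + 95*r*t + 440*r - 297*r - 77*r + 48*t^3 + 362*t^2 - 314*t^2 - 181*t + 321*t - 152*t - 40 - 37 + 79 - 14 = -90*r^2 + 66*r + 48*t^3 + t^2*(48 - 12*r) + t*(-90*r^2 + 54*r - 12) - 12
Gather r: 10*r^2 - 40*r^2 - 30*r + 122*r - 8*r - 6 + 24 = -30*r^2 + 84*r + 18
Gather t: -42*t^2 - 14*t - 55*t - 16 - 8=-42*t^2 - 69*t - 24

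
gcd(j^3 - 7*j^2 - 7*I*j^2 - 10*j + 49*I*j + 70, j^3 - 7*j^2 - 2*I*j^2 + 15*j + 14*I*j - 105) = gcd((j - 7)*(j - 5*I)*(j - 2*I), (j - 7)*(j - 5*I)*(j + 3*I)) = j^2 + j*(-7 - 5*I) + 35*I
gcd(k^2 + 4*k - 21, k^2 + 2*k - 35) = k + 7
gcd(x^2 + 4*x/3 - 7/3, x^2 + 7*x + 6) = 1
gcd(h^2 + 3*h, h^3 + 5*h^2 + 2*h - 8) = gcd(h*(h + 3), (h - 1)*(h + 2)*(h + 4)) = 1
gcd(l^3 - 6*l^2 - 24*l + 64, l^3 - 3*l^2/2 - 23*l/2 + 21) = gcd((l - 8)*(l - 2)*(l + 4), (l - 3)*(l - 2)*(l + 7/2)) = l - 2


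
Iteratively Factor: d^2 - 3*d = (d)*(d - 3)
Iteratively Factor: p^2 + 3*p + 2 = (p + 1)*(p + 2)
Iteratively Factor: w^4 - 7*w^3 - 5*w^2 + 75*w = (w - 5)*(w^3 - 2*w^2 - 15*w) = w*(w - 5)*(w^2 - 2*w - 15) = w*(w - 5)^2*(w + 3)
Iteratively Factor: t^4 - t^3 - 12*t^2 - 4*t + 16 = (t - 4)*(t^3 + 3*t^2 - 4) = (t - 4)*(t + 2)*(t^2 + t - 2) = (t - 4)*(t - 1)*(t + 2)*(t + 2)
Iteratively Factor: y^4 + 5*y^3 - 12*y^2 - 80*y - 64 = (y + 4)*(y^3 + y^2 - 16*y - 16) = (y + 1)*(y + 4)*(y^2 - 16) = (y - 4)*(y + 1)*(y + 4)*(y + 4)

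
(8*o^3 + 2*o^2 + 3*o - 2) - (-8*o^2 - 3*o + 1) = 8*o^3 + 10*o^2 + 6*o - 3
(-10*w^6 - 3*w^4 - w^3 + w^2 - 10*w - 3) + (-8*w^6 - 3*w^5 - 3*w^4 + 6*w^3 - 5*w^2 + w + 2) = -18*w^6 - 3*w^5 - 6*w^4 + 5*w^3 - 4*w^2 - 9*w - 1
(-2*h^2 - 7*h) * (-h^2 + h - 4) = 2*h^4 + 5*h^3 + h^2 + 28*h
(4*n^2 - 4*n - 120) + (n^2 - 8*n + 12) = 5*n^2 - 12*n - 108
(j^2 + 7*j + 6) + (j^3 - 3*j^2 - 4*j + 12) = j^3 - 2*j^2 + 3*j + 18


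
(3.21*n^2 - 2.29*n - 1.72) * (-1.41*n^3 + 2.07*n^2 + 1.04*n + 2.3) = -4.5261*n^5 + 9.8736*n^4 + 1.0233*n^3 + 1.441*n^2 - 7.0558*n - 3.956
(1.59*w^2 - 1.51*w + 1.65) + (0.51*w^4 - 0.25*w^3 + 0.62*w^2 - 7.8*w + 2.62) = 0.51*w^4 - 0.25*w^3 + 2.21*w^2 - 9.31*w + 4.27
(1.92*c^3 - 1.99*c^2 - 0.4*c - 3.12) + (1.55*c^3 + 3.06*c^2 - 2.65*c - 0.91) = 3.47*c^3 + 1.07*c^2 - 3.05*c - 4.03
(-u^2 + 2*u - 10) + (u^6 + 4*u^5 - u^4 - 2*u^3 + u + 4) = u^6 + 4*u^5 - u^4 - 2*u^3 - u^2 + 3*u - 6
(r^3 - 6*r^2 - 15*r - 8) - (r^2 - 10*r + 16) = r^3 - 7*r^2 - 5*r - 24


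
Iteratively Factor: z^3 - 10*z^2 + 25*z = (z - 5)*(z^2 - 5*z) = (z - 5)^2*(z)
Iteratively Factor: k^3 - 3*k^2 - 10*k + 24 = (k - 2)*(k^2 - k - 12) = (k - 4)*(k - 2)*(k + 3)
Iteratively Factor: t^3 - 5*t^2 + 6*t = (t)*(t^2 - 5*t + 6) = t*(t - 3)*(t - 2)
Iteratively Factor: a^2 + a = (a + 1)*(a)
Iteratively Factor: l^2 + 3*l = (l)*(l + 3)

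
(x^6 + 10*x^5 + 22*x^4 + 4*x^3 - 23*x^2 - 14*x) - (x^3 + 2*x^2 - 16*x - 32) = x^6 + 10*x^5 + 22*x^4 + 3*x^3 - 25*x^2 + 2*x + 32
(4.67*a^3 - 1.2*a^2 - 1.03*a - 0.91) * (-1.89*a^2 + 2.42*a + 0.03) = -8.8263*a^5 + 13.5694*a^4 - 0.8172*a^3 - 0.8087*a^2 - 2.2331*a - 0.0273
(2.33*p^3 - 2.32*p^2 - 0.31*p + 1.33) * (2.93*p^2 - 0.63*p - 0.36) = 6.8269*p^5 - 8.2655*p^4 - 0.2855*p^3 + 4.9274*p^2 - 0.7263*p - 0.4788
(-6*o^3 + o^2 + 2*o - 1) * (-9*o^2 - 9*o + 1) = 54*o^5 + 45*o^4 - 33*o^3 - 8*o^2 + 11*o - 1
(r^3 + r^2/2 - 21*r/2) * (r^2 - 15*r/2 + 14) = r^5 - 7*r^4 - r^3/4 + 343*r^2/4 - 147*r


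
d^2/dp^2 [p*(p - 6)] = 2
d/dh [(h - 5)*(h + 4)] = 2*h - 1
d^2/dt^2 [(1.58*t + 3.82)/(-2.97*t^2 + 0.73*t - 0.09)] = (-(1.58*t + 3.82)*(5.94*t - 0.73)*(11.88*t - 1.46) + (28.1556*t + 20.384)*(2.97*t^2 - 0.73*t + 0.09))/(2.97*t^2 - 0.73*t + 0.09)^3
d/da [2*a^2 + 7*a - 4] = 4*a + 7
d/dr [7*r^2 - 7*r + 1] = 14*r - 7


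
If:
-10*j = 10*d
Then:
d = -j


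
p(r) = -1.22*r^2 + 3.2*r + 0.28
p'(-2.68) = 9.74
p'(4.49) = -7.76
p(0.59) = 1.74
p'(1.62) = -0.75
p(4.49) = -9.95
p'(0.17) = 2.79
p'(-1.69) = 7.32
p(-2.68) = -17.06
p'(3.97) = -6.49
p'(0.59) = 1.76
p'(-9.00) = 25.16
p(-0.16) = -0.26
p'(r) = 3.2 - 2.44*r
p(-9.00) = -127.34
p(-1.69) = -8.61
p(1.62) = 2.26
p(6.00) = -24.44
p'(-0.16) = 3.59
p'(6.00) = -11.44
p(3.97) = -6.24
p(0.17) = 0.79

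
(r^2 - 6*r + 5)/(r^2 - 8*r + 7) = (r - 5)/(r - 7)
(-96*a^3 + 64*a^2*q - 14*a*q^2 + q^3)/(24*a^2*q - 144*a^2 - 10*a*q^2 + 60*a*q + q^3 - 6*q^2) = (-4*a + q)/(q - 6)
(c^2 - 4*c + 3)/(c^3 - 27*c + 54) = (c - 1)/(c^2 + 3*c - 18)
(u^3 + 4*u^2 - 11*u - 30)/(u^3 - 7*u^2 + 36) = (u + 5)/(u - 6)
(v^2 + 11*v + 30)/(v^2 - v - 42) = (v + 5)/(v - 7)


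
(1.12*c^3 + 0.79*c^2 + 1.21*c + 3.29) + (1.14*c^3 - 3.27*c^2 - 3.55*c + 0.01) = 2.26*c^3 - 2.48*c^2 - 2.34*c + 3.3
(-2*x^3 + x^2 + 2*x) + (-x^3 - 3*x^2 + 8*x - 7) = -3*x^3 - 2*x^2 + 10*x - 7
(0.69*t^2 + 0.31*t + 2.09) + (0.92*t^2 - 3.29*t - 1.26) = 1.61*t^2 - 2.98*t + 0.83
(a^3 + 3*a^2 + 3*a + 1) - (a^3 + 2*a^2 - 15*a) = a^2 + 18*a + 1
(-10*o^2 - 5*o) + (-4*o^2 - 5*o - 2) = -14*o^2 - 10*o - 2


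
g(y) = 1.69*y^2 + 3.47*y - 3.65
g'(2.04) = 10.37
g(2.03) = 10.36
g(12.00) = 281.35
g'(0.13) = 3.91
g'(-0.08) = 3.20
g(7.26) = 110.62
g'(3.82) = 16.38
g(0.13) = -3.17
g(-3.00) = 1.15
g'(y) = 3.38*y + 3.47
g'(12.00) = 44.03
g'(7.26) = 28.01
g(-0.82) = -5.36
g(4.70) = 49.99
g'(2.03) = 10.33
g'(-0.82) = 0.70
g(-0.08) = -3.92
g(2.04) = 10.46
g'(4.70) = 19.36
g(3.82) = 34.27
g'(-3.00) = -6.67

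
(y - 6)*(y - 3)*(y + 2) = y^3 - 7*y^2 + 36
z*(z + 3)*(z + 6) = z^3 + 9*z^2 + 18*z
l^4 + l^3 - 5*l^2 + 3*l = l*(l - 1)^2*(l + 3)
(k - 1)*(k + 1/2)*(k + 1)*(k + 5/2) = k^4 + 3*k^3 + k^2/4 - 3*k - 5/4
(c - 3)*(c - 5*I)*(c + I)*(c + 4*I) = c^4 - 3*c^3 + 21*c^2 - 63*c + 20*I*c - 60*I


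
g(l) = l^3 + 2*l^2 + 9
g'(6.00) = 132.00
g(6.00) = 297.00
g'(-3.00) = 15.00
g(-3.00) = 0.00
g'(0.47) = 2.54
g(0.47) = 9.55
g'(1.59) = 13.94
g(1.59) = 18.08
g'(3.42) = 48.77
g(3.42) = 72.39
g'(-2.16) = 5.36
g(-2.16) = 8.25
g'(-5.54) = 69.91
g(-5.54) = -99.65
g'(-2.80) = 12.32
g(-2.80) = 2.73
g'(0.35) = 1.77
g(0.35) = 9.29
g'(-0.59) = -1.32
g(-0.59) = 9.49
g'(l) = 3*l^2 + 4*l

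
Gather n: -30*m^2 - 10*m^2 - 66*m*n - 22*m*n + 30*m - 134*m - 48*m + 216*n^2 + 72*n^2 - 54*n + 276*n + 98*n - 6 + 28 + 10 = -40*m^2 - 152*m + 288*n^2 + n*(320 - 88*m) + 32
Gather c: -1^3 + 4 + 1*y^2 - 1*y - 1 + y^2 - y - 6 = 2*y^2 - 2*y - 4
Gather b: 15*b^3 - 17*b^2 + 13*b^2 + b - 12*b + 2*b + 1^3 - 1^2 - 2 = 15*b^3 - 4*b^2 - 9*b - 2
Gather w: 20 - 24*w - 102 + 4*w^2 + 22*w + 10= 4*w^2 - 2*w - 72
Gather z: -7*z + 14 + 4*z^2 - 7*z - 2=4*z^2 - 14*z + 12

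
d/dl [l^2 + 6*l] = 2*l + 6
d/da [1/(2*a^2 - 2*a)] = (1/2 - a)/(a^2*(a - 1)^2)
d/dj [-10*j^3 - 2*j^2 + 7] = 2*j*(-15*j - 2)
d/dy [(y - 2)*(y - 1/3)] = 2*y - 7/3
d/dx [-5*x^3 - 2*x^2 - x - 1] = -15*x^2 - 4*x - 1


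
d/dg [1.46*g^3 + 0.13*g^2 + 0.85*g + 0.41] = 4.38*g^2 + 0.26*g + 0.85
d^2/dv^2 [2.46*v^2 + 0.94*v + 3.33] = 4.92000000000000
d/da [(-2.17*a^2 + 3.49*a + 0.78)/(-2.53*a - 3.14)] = (5.4901*a^2 + 13.6276*a - 8.9852)/(6.4009*a^2 + 15.8884*a + 9.8596)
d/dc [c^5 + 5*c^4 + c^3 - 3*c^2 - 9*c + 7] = 5*c^4 + 20*c^3 + 3*c^2 - 6*c - 9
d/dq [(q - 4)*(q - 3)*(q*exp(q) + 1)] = q^3*exp(q) - 4*q^2*exp(q) - 2*q*exp(q) + 2*q + 12*exp(q) - 7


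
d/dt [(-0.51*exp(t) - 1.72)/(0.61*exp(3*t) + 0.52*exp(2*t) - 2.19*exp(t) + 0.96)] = (0.6222*exp(3*t) + 3.4128*exp(2*t) + 1.7888*exp(t) - 4.2564)*exp(t)/(0.3721*exp(6*t) + 0.6344*exp(5*t) - 2.4014*exp(4*t) - 1.1064*exp(3*t) + 5.7945*exp(2*t) - 4.2048*exp(t) + 0.9216)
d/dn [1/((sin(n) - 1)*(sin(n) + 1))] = -2*sin(n)/cos(n)^3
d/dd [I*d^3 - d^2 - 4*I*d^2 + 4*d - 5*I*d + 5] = 3*I*d^2 - 2*d - 8*I*d + 4 - 5*I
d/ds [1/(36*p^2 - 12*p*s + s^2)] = 2*(6*p - s)/(36*p^2 - 12*p*s + s^2)^2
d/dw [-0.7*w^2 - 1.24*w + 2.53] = -1.4*w - 1.24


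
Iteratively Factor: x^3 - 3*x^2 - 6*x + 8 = (x - 1)*(x^2 - 2*x - 8) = (x - 4)*(x - 1)*(x + 2)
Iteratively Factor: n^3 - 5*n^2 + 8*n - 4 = (n - 2)*(n^2 - 3*n + 2) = (n - 2)^2*(n - 1)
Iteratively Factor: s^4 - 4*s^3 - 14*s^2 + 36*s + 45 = (s - 3)*(s^3 - s^2 - 17*s - 15) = (s - 3)*(s + 1)*(s^2 - 2*s - 15) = (s - 3)*(s + 1)*(s + 3)*(s - 5)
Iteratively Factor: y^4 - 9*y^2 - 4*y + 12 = (y - 1)*(y^3 + y^2 - 8*y - 12) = (y - 3)*(y - 1)*(y^2 + 4*y + 4) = (y - 3)*(y - 1)*(y + 2)*(y + 2)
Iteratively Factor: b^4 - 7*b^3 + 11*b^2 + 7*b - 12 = (b + 1)*(b^3 - 8*b^2 + 19*b - 12) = (b - 1)*(b + 1)*(b^2 - 7*b + 12) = (b - 4)*(b - 1)*(b + 1)*(b - 3)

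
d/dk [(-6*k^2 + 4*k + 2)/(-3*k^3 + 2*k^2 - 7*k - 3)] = 2*(-9*k^4 + 12*k^3 + 26*k^2 + 14*k + 1)/(9*k^6 - 12*k^5 + 46*k^4 - 10*k^3 + 37*k^2 + 42*k + 9)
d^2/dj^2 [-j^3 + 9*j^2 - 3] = 18 - 6*j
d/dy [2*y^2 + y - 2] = 4*y + 1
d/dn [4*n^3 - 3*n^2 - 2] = 6*n*(2*n - 1)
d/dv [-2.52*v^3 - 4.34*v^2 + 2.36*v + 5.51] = -7.56*v^2 - 8.68*v + 2.36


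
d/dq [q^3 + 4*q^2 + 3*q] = 3*q^2 + 8*q + 3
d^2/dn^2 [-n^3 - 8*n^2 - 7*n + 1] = -6*n - 16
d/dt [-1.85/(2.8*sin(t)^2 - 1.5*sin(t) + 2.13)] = (10.36*sin(t) - 2.775)*cos(t)/(2.8*sin(t)^2 - 1.5*sin(t) + 2.13)^2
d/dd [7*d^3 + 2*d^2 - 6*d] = 21*d^2 + 4*d - 6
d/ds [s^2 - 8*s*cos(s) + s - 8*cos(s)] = 8*s*sin(s) + 2*s - 8*sqrt(2)*cos(s + pi/4) + 1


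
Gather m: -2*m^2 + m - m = -2*m^2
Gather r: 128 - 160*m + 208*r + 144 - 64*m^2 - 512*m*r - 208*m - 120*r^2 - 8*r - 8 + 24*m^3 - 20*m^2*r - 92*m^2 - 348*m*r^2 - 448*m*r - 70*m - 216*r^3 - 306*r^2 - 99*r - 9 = 24*m^3 - 156*m^2 - 438*m - 216*r^3 + r^2*(-348*m - 426) + r*(-20*m^2 - 960*m + 101) + 255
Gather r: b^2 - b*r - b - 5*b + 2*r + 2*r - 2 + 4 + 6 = b^2 - 6*b + r*(4 - b) + 8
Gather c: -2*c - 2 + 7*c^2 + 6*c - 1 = 7*c^2 + 4*c - 3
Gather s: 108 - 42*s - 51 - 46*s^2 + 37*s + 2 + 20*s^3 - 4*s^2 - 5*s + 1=20*s^3 - 50*s^2 - 10*s + 60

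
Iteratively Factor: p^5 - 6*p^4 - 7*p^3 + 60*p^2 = (p + 3)*(p^4 - 9*p^3 + 20*p^2) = (p - 4)*(p + 3)*(p^3 - 5*p^2) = p*(p - 4)*(p + 3)*(p^2 - 5*p) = p^2*(p - 4)*(p + 3)*(p - 5)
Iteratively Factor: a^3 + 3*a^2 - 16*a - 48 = (a - 4)*(a^2 + 7*a + 12) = (a - 4)*(a + 4)*(a + 3)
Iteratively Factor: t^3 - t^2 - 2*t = (t - 2)*(t^2 + t) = (t - 2)*(t + 1)*(t)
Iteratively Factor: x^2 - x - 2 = (x + 1)*(x - 2)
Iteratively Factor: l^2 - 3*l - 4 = (l - 4)*(l + 1)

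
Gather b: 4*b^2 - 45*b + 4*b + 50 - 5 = 4*b^2 - 41*b + 45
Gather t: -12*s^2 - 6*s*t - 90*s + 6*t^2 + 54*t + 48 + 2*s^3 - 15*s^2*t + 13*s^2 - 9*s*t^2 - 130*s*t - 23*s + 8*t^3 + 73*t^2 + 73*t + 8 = 2*s^3 + s^2 - 113*s + 8*t^3 + t^2*(79 - 9*s) + t*(-15*s^2 - 136*s + 127) + 56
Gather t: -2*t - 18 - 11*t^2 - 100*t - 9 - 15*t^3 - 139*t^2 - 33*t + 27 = -15*t^3 - 150*t^2 - 135*t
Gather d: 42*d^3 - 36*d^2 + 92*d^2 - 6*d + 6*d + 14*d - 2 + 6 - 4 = 42*d^3 + 56*d^2 + 14*d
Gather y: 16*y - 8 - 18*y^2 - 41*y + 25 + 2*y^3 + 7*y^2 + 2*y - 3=2*y^3 - 11*y^2 - 23*y + 14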